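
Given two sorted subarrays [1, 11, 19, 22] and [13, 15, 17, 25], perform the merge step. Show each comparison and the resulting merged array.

Merging process:

Compare 1 vs 13: take 1 from left. Merged: [1]
Compare 11 vs 13: take 11 from left. Merged: [1, 11]
Compare 19 vs 13: take 13 from right. Merged: [1, 11, 13]
Compare 19 vs 15: take 15 from right. Merged: [1, 11, 13, 15]
Compare 19 vs 17: take 17 from right. Merged: [1, 11, 13, 15, 17]
Compare 19 vs 25: take 19 from left. Merged: [1, 11, 13, 15, 17, 19]
Compare 22 vs 25: take 22 from left. Merged: [1, 11, 13, 15, 17, 19, 22]
Append remaining from right: [25]. Merged: [1, 11, 13, 15, 17, 19, 22, 25]

Final merged array: [1, 11, 13, 15, 17, 19, 22, 25]
Total comparisons: 7

The merged array is [1, 11, 13, 15, 17, 19, 22, 25], requiring 7 comparisons. The merge step runs in O(n) time where n is the total number of elements.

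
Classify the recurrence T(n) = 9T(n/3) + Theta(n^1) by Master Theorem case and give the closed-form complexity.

Master Theorem for T(n) = 9T(n/3) + O(n^1):

a = 9, b = 3, c = 1
log_b(a) = log_3(9) = 2.0000

Case 1: c = 1 < log_3(9) = 2.0000
T(n) = O(n^(log_3 9)) = O(n^2)

For T(n) = 9T(n/3) + O(n^1): log_3(9) = 2.0000. This is Case 1 of the Master Theorem (c < log_b(a), work dominated by leaves), giving O(n^2).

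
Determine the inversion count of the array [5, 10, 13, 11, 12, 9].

Finding inversions in [5, 10, 13, 11, 12, 9]:

(1, 5): arr[1]=10 > arr[5]=9
(2, 3): arr[2]=13 > arr[3]=11
(2, 4): arr[2]=13 > arr[4]=12
(2, 5): arr[2]=13 > arr[5]=9
(3, 5): arr[3]=11 > arr[5]=9
(4, 5): arr[4]=12 > arr[5]=9

Total inversions: 6

The array has 6 inversion(s): (1,5), (2,3), (2,4), (2,5), (3,5), (4,5). Each pair (i,j) satisfies i < j and arr[i] > arr[j].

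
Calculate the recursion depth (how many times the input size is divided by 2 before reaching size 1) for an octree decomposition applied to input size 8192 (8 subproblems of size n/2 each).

For divide and conquer with division factor 2:

Problem sizes at each level:
Level 0: 8192
Level 1: 4096
Level 2: 2048
Level 3: 1024
Level 4: 512
Level 5: 256
Level 6: 128
Level 7: 64
Level 8: 32
Level 9: 16
Level 10: 8
Level 11: 4
Level 12: 2
Level 13: 1

The root is level 0 and the size-1 base case is level 13 (the tree spans levels 0 through 13, i.e. 14 levels counting the root), so the depth is the number of divisions: log_2(8192) = 13

The recursion tree depth is log_2(8192) = 13. At each level, the problem size is divided by 2, so it takes 13 divisions to reduce to a base case of size 1. The algorithm makes 8 recursive calls at each level.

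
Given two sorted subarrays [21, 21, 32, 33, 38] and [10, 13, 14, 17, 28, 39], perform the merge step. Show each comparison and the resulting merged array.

Merging process:

Compare 21 vs 10: take 10 from right. Merged: [10]
Compare 21 vs 13: take 13 from right. Merged: [10, 13]
Compare 21 vs 14: take 14 from right. Merged: [10, 13, 14]
Compare 21 vs 17: take 17 from right. Merged: [10, 13, 14, 17]
Compare 21 vs 28: take 21 from left. Merged: [10, 13, 14, 17, 21]
Compare 21 vs 28: take 21 from left. Merged: [10, 13, 14, 17, 21, 21]
Compare 32 vs 28: take 28 from right. Merged: [10, 13, 14, 17, 21, 21, 28]
Compare 32 vs 39: take 32 from left. Merged: [10, 13, 14, 17, 21, 21, 28, 32]
Compare 33 vs 39: take 33 from left. Merged: [10, 13, 14, 17, 21, 21, 28, 32, 33]
Compare 38 vs 39: take 38 from left. Merged: [10, 13, 14, 17, 21, 21, 28, 32, 33, 38]
Append remaining from right: [39]. Merged: [10, 13, 14, 17, 21, 21, 28, 32, 33, 38, 39]

Final merged array: [10, 13, 14, 17, 21, 21, 28, 32, 33, 38, 39]
Total comparisons: 10

The merged array is [10, 13, 14, 17, 21, 21, 28, 32, 33, 38, 39], requiring 10 comparisons. The merge step runs in O(n) time where n is the total number of elements.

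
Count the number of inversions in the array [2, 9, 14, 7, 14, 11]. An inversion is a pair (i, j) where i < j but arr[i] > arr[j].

Finding inversions in [2, 9, 14, 7, 14, 11]:

(1, 3): arr[1]=9 > arr[3]=7
(2, 3): arr[2]=14 > arr[3]=7
(2, 5): arr[2]=14 > arr[5]=11
(4, 5): arr[4]=14 > arr[5]=11

Total inversions: 4

The array has 4 inversion(s): (1,3), (2,3), (2,5), (4,5). Each pair (i,j) satisfies i < j and arr[i] > arr[j].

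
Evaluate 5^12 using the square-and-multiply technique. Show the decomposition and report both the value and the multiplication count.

Computing 5^12 by squaring (build up from 5^1; each line after the first costs one multiplication):

5^1 = 5
5^2 = (5^1)^2 = 5^2 = 25
5^3 = 5 * 5^2 = 5 * 25 = 125
5^6 = (5^3)^2 = 125^2 = 15625
5^12 = (5^6)^2 = 15625^2 = 244140625

Result: 244140625
Multiplications needed: 4 (4 lines after 5^1)

5^12 = 244140625. Using exponentiation by squaring, this requires 4 multiplications. The key idea: if the exponent is even, square the half-power; if odd, multiply by the base once.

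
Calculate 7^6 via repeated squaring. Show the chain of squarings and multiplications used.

Computing 7^6 by squaring (build up from 7^1; each line after the first costs one multiplication):

7^1 = 7
7^2 = (7^1)^2 = 7^2 = 49
7^3 = 7 * 7^2 = 7 * 49 = 343
7^6 = (7^3)^2 = 343^2 = 117649

Result: 117649
Multiplications needed: 3 (3 lines after 7^1)

7^6 = 117649. Using exponentiation by squaring, this requires 3 multiplications. The key idea: if the exponent is even, square the half-power; if odd, multiply by the base once.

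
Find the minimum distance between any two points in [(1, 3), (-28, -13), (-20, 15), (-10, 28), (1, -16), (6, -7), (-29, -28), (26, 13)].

Computing all pairwise distances among 8 points:

d((1, 3), (-28, -13)) = 33.121
d((1, 3), (-20, 15)) = 24.1868
d((1, 3), (-10, 28)) = 27.313
d((1, 3), (1, -16)) = 19.0
d((1, 3), (6, -7)) = 11.1803
d((1, 3), (-29, -28)) = 43.1393
d((1, 3), (26, 13)) = 26.9258
d((-28, -13), (-20, 15)) = 29.1204
d((-28, -13), (-10, 28)) = 44.7772
d((-28, -13), (1, -16)) = 29.1548
d((-28, -13), (6, -7)) = 34.5254
d((-28, -13), (-29, -28)) = 15.0333
d((-28, -13), (26, 13)) = 59.9333
d((-20, 15), (-10, 28)) = 16.4012
d((-20, 15), (1, -16)) = 37.4433
d((-20, 15), (6, -7)) = 34.0588
d((-20, 15), (-29, -28)) = 43.9318
d((-20, 15), (26, 13)) = 46.0435
d((-10, 28), (1, -16)) = 45.3542
d((-10, 28), (6, -7)) = 38.4838
d((-10, 28), (-29, -28)) = 59.1354
d((-10, 28), (26, 13)) = 39.0
d((1, -16), (6, -7)) = 10.2956 <-- minimum
d((1, -16), (-29, -28)) = 32.311
d((1, -16), (26, 13)) = 38.2884
d((6, -7), (-29, -28)) = 40.8167
d((6, -7), (26, 13)) = 28.2843
d((-29, -28), (26, 13)) = 68.6003

Closest pair: (1, -16) and (6, -7) with distance 10.2956

The closest pair is (1, -16) and (6, -7) with Euclidean distance 10.2956. For 8 points, brute-force pairwise comparison is shown above. For large n, the divide-and-conquer algorithm (sort by x, recurse on halves, check the dividing strip) achieves O(n log n).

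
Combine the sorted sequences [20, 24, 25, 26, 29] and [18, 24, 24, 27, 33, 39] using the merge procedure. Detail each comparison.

Merging process:

Compare 20 vs 18: take 18 from right. Merged: [18]
Compare 20 vs 24: take 20 from left. Merged: [18, 20]
Compare 24 vs 24: take 24 from left. Merged: [18, 20, 24]
Compare 25 vs 24: take 24 from right. Merged: [18, 20, 24, 24]
Compare 25 vs 24: take 24 from right. Merged: [18, 20, 24, 24, 24]
Compare 25 vs 27: take 25 from left. Merged: [18, 20, 24, 24, 24, 25]
Compare 26 vs 27: take 26 from left. Merged: [18, 20, 24, 24, 24, 25, 26]
Compare 29 vs 27: take 27 from right. Merged: [18, 20, 24, 24, 24, 25, 26, 27]
Compare 29 vs 33: take 29 from left. Merged: [18, 20, 24, 24, 24, 25, 26, 27, 29]
Append remaining from right: [33, 39]. Merged: [18, 20, 24, 24, 24, 25, 26, 27, 29, 33, 39]

Final merged array: [18, 20, 24, 24, 24, 25, 26, 27, 29, 33, 39]
Total comparisons: 9

The merged array is [18, 20, 24, 24, 24, 25, 26, 27, 29, 33, 39], requiring 9 comparisons. The merge step runs in O(n) time where n is the total number of elements.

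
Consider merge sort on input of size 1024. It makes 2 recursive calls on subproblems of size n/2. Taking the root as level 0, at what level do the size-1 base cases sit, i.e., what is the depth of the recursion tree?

For divide and conquer with division factor 2:

Problem sizes at each level:
Level 0: 1024
Level 1: 512
Level 2: 256
Level 3: 128
Level 4: 64
Level 5: 32
Level 6: 16
Level 7: 8
Level 8: 4
Level 9: 2
Level 10: 1

The root is level 0 and the size-1 base case is level 10 (the tree spans levels 0 through 10, i.e. 11 levels counting the root), so the depth is the number of divisions: log_2(1024) = 10

The recursion tree depth is log_2(1024) = 10. At each level, the problem size is divided by 2, so it takes 10 divisions to reduce to a base case of size 1. The algorithm makes 2 recursive calls at each level.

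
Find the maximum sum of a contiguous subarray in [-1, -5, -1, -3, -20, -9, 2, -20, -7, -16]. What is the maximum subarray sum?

Using Kadane's algorithm on [-1, -5, -1, -3, -20, -9, 2, -20, -7, -16]:

Scanning through the array:
Position 1 (value -5): max_ending_here = -5, max_so_far = -1
Position 2 (value -1): max_ending_here = -1, max_so_far = -1
Position 3 (value -3): max_ending_here = -3, max_so_far = -1
Position 4 (value -20): max_ending_here = -20, max_so_far = -1
Position 5 (value -9): max_ending_here = -9, max_so_far = -1
Position 6 (value 2): max_ending_here = 2, max_so_far = 2
Position 7 (value -20): max_ending_here = -18, max_so_far = 2
Position 8 (value -7): max_ending_here = -7, max_so_far = 2
Position 9 (value -16): max_ending_here = -16, max_so_far = 2

Maximum subarray: [2]
Maximum sum: 2

The maximum subarray is [2] with sum 2. This subarray runs from index 6 to index 6.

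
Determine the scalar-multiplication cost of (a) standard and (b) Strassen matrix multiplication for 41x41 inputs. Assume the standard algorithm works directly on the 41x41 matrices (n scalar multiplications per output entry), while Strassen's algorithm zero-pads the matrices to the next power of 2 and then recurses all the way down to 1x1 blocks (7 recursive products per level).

Matrix multiplication for 41x41 matrices:

Strassen's algorithm requires power-of-2 dimensions. Pad 41x41 to 64x64 (next power of 2).

Standard algorithm: 41^3 = 68921 multiplications
Strassen's algorithm: 7^(log2(64)) = 7^6 = 117649 multiplications
Difference: 68921 - 117649 = -48728 (Strassen uses MORE here due to padding overhead — for small or just-over-power-of-2 n, padding can outweigh the per-level savings)

Standard: 68921 multiplications (41^3). Strassen: 117649 multiplications (7^6, after padding to 64x64). Strassen reduces 8 recursive multiplications to 7 at each level.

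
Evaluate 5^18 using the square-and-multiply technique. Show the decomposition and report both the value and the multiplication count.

Computing 5^18 by squaring (build up from 5^1; each line after the first costs one multiplication):

5^1 = 5
5^2 = (5^1)^2 = 5^2 = 25
5^4 = (5^2)^2 = 25^2 = 625
5^8 = (5^4)^2 = 625^2 = 390625
5^9 = 5 * 5^8 = 5 * 390625 = 1953125
5^18 = (5^9)^2 = 1953125^2 = 3814697265625

Result: 3814697265625
Multiplications needed: 5 (5 lines after 5^1)

5^18 = 3814697265625. Using exponentiation by squaring, this requires 5 multiplications. The key idea: if the exponent is even, square the half-power; if odd, multiply by the base once.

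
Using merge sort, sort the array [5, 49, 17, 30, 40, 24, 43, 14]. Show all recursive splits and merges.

Merge sort trace:

Split: [5, 49, 17, 30, 40, 24, 43, 14] -> [5, 49, 17, 30] and [40, 24, 43, 14]
  Split: [5, 49, 17, 30] -> [5, 49] and [17, 30]
    Split: [5, 49] -> [5] and [49]
    Merge: [5] + [49] -> [5, 49]
    Split: [17, 30] -> [17] and [30]
    Merge: [17] + [30] -> [17, 30]
  Merge: [5, 49] + [17, 30] -> [5, 17, 30, 49]
  Split: [40, 24, 43, 14] -> [40, 24] and [43, 14]
    Split: [40, 24] -> [40] and [24]
    Merge: [40] + [24] -> [24, 40]
    Split: [43, 14] -> [43] and [14]
    Merge: [43] + [14] -> [14, 43]
  Merge: [24, 40] + [14, 43] -> [14, 24, 40, 43]
Merge: [5, 17, 30, 49] + [14, 24, 40, 43] -> [5, 14, 17, 24, 30, 40, 43, 49]

Final sorted array: [5, 14, 17, 24, 30, 40, 43, 49]

The merge sort proceeds by recursively splitting the array and merging sorted halves.
After all merges, the sorted array is [5, 14, 17, 24, 30, 40, 43, 49].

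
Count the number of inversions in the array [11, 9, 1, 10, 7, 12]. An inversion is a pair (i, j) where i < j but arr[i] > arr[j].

Finding inversions in [11, 9, 1, 10, 7, 12]:

(0, 1): arr[0]=11 > arr[1]=9
(0, 2): arr[0]=11 > arr[2]=1
(0, 3): arr[0]=11 > arr[3]=10
(0, 4): arr[0]=11 > arr[4]=7
(1, 2): arr[1]=9 > arr[2]=1
(1, 4): arr[1]=9 > arr[4]=7
(3, 4): arr[3]=10 > arr[4]=7

Total inversions: 7

The array has 7 inversion(s): (0,1), (0,2), (0,3), (0,4), (1,2), (1,4), (3,4). Each pair (i,j) satisfies i < j and arr[i] > arr[j].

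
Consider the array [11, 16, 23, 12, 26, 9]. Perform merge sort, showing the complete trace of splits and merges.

Merge sort trace:

Split: [11, 16, 23, 12, 26, 9] -> [11, 16, 23] and [12, 26, 9]
  Split: [11, 16, 23] -> [11] and [16, 23]
    Split: [16, 23] -> [16] and [23]
    Merge: [16] + [23] -> [16, 23]
  Merge: [11] + [16, 23] -> [11, 16, 23]
  Split: [12, 26, 9] -> [12] and [26, 9]
    Split: [26, 9] -> [26] and [9]
    Merge: [26] + [9] -> [9, 26]
  Merge: [12] + [9, 26] -> [9, 12, 26]
Merge: [11, 16, 23] + [9, 12, 26] -> [9, 11, 12, 16, 23, 26]

Final sorted array: [9, 11, 12, 16, 23, 26]

The merge sort proceeds by recursively splitting the array and merging sorted halves.
After all merges, the sorted array is [9, 11, 12, 16, 23, 26].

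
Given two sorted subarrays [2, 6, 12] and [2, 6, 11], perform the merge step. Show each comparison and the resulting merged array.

Merging process:

Compare 2 vs 2: take 2 from left. Merged: [2]
Compare 6 vs 2: take 2 from right. Merged: [2, 2]
Compare 6 vs 6: take 6 from left. Merged: [2, 2, 6]
Compare 12 vs 6: take 6 from right. Merged: [2, 2, 6, 6]
Compare 12 vs 11: take 11 from right. Merged: [2, 2, 6, 6, 11]
Append remaining from left: [12]. Merged: [2, 2, 6, 6, 11, 12]

Final merged array: [2, 2, 6, 6, 11, 12]
Total comparisons: 5

The merged array is [2, 2, 6, 6, 11, 12], requiring 5 comparisons. The merge step runs in O(n) time where n is the total number of elements.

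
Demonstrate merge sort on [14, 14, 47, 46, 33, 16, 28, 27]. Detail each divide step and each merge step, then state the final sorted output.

Merge sort trace:

Split: [14, 14, 47, 46, 33, 16, 28, 27] -> [14, 14, 47, 46] and [33, 16, 28, 27]
  Split: [14, 14, 47, 46] -> [14, 14] and [47, 46]
    Split: [14, 14] -> [14] and [14]
    Merge: [14] + [14] -> [14, 14]
    Split: [47, 46] -> [47] and [46]
    Merge: [47] + [46] -> [46, 47]
  Merge: [14, 14] + [46, 47] -> [14, 14, 46, 47]
  Split: [33, 16, 28, 27] -> [33, 16] and [28, 27]
    Split: [33, 16] -> [33] and [16]
    Merge: [33] + [16] -> [16, 33]
    Split: [28, 27] -> [28] and [27]
    Merge: [28] + [27] -> [27, 28]
  Merge: [16, 33] + [27, 28] -> [16, 27, 28, 33]
Merge: [14, 14, 46, 47] + [16, 27, 28, 33] -> [14, 14, 16, 27, 28, 33, 46, 47]

Final sorted array: [14, 14, 16, 27, 28, 33, 46, 47]

The merge sort proceeds by recursively splitting the array and merging sorted halves.
After all merges, the sorted array is [14, 14, 16, 27, 28, 33, 46, 47].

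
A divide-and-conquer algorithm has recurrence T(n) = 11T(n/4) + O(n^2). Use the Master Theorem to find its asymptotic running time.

Master Theorem for T(n) = 11T(n/4) + O(n^2):

a = 11, b = 4, c = 2
log_b(a) = log_4(11) = 1.7297

Case 3: c = 2 > log_4(11) = 1.7297
T(n) = O(n^2) = O(n^2)

For T(n) = 11T(n/4) + O(n^2): log_4(11) = 1.7297. This is Case 3 of the Master Theorem (c > log_b(a), work dominated by root), giving O(n^2).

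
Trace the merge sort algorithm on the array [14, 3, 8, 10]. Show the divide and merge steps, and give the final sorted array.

Merge sort trace:

Split: [14, 3, 8, 10] -> [14, 3] and [8, 10]
  Split: [14, 3] -> [14] and [3]
  Merge: [14] + [3] -> [3, 14]
  Split: [8, 10] -> [8] and [10]
  Merge: [8] + [10] -> [8, 10]
Merge: [3, 14] + [8, 10] -> [3, 8, 10, 14]

Final sorted array: [3, 8, 10, 14]

The merge sort proceeds by recursively splitting the array and merging sorted halves.
After all merges, the sorted array is [3, 8, 10, 14].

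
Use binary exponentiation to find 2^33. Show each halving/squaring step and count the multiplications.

Computing 2^33 by squaring (build up from 2^1; each line after the first costs one multiplication):

2^1 = 2
2^2 = (2^1)^2 = 2^2 = 4
2^4 = (2^2)^2 = 4^2 = 16
2^8 = (2^4)^2 = 16^2 = 256
2^16 = (2^8)^2 = 256^2 = 65536
2^32 = (2^16)^2 = 65536^2 = 4294967296
2^33 = 2 * 2^32 = 2 * 4294967296 = 8589934592

Result: 8589934592
Multiplications needed: 6 (6 lines after 2^1)

2^33 = 8589934592. Using exponentiation by squaring, this requires 6 multiplications. The key idea: if the exponent is even, square the half-power; if odd, multiply by the base once.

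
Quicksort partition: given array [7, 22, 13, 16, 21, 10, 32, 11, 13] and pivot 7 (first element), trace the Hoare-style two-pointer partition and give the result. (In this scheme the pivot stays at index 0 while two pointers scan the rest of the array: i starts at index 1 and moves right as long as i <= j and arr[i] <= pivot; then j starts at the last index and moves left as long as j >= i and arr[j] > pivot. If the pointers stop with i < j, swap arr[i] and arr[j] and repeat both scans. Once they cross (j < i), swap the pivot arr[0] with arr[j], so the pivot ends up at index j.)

Hoare-style two-pointer partition with pivot = 7:

Initial array: [7, 22, 13, 16, 21, 10, 32, 11, 13]

Pointers start at i = 1, j = 8.
i ends at 1, j ends at 0: the pointers have crossed (j < i), so scanning stops.

j = 0, so swapping arr[0] with arr[j] leaves the pivot at position 0: [7, 22, 13, 16, 21, 10, 32, 11, 13]
Pivot position: 0

After partitioning with pivot 7, the array becomes [7, 22, 13, 16, 21, 10, 32, 11, 13]. The pivot is placed at index 0. All elements to the left of the pivot are <= 7, and all elements to the right are > 7.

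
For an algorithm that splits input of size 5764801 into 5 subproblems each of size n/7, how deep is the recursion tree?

For divide and conquer with division factor 7:

Problem sizes at each level:
Level 0: 5764801
Level 1: 823543
Level 2: 117649
Level 3: 16807
Level 4: 2401
Level 5: 343
Level 6: 49
Level 7: 7
Level 8: 1

The root is level 0 and the size-1 base case is level 8 (the tree spans levels 0 through 8, i.e. 9 levels counting the root), so the depth is the number of divisions: log_7(5764801) = 8

The recursion tree depth is log_7(5764801) = 8. At each level, the problem size is divided by 7, so it takes 8 divisions to reduce to a base case of size 1. The algorithm makes 5 recursive calls at each level.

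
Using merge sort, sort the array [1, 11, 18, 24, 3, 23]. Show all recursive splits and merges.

Merge sort trace:

Split: [1, 11, 18, 24, 3, 23] -> [1, 11, 18] and [24, 3, 23]
  Split: [1, 11, 18] -> [1] and [11, 18]
    Split: [11, 18] -> [11] and [18]
    Merge: [11] + [18] -> [11, 18]
  Merge: [1] + [11, 18] -> [1, 11, 18]
  Split: [24, 3, 23] -> [24] and [3, 23]
    Split: [3, 23] -> [3] and [23]
    Merge: [3] + [23] -> [3, 23]
  Merge: [24] + [3, 23] -> [3, 23, 24]
Merge: [1, 11, 18] + [3, 23, 24] -> [1, 3, 11, 18, 23, 24]

Final sorted array: [1, 3, 11, 18, 23, 24]

The merge sort proceeds by recursively splitting the array and merging sorted halves.
After all merges, the sorted array is [1, 3, 11, 18, 23, 24].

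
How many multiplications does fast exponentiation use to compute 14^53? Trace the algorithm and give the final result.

Computing 14^53 by squaring (build up from 14^1; each line after the first costs one multiplication):

14^1 = 14
14^2 = (14^1)^2 = 14^2 = 196
14^3 = 14 * 14^2 = 14 * 196 = 2744
14^6 = (14^3)^2 = 2744^2 = 7529536
14^12 = (14^6)^2 = 7529536^2 = 56693912375296
14^13 = 14 * 14^12 = 14 * 56693912375296 = 793714773254144
14^26 = (14^13)^2 = 793714773254144^2 = 629983141281877223603213172736
14^52 = (14^26)^2 = 629983141281877223603213172736^2 = 396878758299381678483277913691857524931552116018231373725696
14^53 = 14 * 14^52 = 14 * 396878758299381678483277913691857524931552116018231373725696 = 5556302616191343498765890791686005349041729624255239232159744

Result: 5556302616191343498765890791686005349041729624255239232159744
Multiplications needed: 8 (8 lines after 14^1)

14^53 = 5556302616191343498765890791686005349041729624255239232159744. Using exponentiation by squaring, this requires 8 multiplications. The key idea: if the exponent is even, square the half-power; if odd, multiply by the base once.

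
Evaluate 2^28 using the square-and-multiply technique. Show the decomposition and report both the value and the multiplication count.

Computing 2^28 by squaring (build up from 2^1; each line after the first costs one multiplication):

2^1 = 2
2^2 = (2^1)^2 = 2^2 = 4
2^3 = 2 * 2^2 = 2 * 4 = 8
2^6 = (2^3)^2 = 8^2 = 64
2^7 = 2 * 2^6 = 2 * 64 = 128
2^14 = (2^7)^2 = 128^2 = 16384
2^28 = (2^14)^2 = 16384^2 = 268435456

Result: 268435456
Multiplications needed: 6 (6 lines after 2^1)

2^28 = 268435456. Using exponentiation by squaring, this requires 6 multiplications. The key idea: if the exponent is even, square the half-power; if odd, multiply by the base once.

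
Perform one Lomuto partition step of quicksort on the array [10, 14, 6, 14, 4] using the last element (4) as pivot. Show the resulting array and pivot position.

Lomuto partition with pivot = 4:

Initial array: [10, 14, 6, 14, 4]

arr[0]=10 > 4: no swap
arr[1]=14 > 4: no swap
arr[2]=6 > 4: no swap
arr[3]=14 > 4: no swap

Place pivot at position 0: [4, 14, 6, 14, 10]
Pivot position: 0

After partitioning with pivot 4, the array becomes [4, 14, 6, 14, 10]. The pivot is placed at index 0. All elements to the left of the pivot are <= 4, and all elements to the right are > 4.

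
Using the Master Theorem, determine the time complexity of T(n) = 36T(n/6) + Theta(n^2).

Master Theorem for T(n) = 36T(n/6) + O(n^2):

a = 36, b = 6, c = 2
log_b(a) = log_6(36) = 2.0000

Case 2: c = 2 = log_6(36) = 2.0000
T(n) = O(n^2 log n) = O(n^2 log n)

For T(n) = 36T(n/6) + O(n^2): log_6(36) = 2.0000. This is Case 2 of the Master Theorem (c = log_b(a), equal work at all levels), giving O(n^2 log n).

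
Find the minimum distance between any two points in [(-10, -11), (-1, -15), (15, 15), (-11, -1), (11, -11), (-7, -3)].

Computing all pairwise distances among 6 points:

d((-10, -11), (-1, -15)) = 9.8489
d((-10, -11), (15, 15)) = 36.0694
d((-10, -11), (-11, -1)) = 10.0499
d((-10, -11), (11, -11)) = 21.0
d((-10, -11), (-7, -3)) = 8.544
d((-1, -15), (15, 15)) = 34.0
d((-1, -15), (-11, -1)) = 17.2047
d((-1, -15), (11, -11)) = 12.6491
d((-1, -15), (-7, -3)) = 13.4164
d((15, 15), (-11, -1)) = 30.5287
d((15, 15), (11, -11)) = 26.3059
d((15, 15), (-7, -3)) = 28.4253
d((-11, -1), (11, -11)) = 24.1661
d((-11, -1), (-7, -3)) = 4.4721 <-- minimum
d((11, -11), (-7, -3)) = 19.6977

Closest pair: (-11, -1) and (-7, -3) with distance 4.4721

The closest pair is (-11, -1) and (-7, -3) with Euclidean distance 4.4721. For 6 points, brute-force pairwise comparison is shown above. For large n, the divide-and-conquer algorithm (sort by x, recurse on halves, check the dividing strip) achieves O(n log n).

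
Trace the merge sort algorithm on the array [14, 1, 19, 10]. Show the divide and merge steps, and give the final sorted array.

Merge sort trace:

Split: [14, 1, 19, 10] -> [14, 1] and [19, 10]
  Split: [14, 1] -> [14] and [1]
  Merge: [14] + [1] -> [1, 14]
  Split: [19, 10] -> [19] and [10]
  Merge: [19] + [10] -> [10, 19]
Merge: [1, 14] + [10, 19] -> [1, 10, 14, 19]

Final sorted array: [1, 10, 14, 19]

The merge sort proceeds by recursively splitting the array and merging sorted halves.
After all merges, the sorted array is [1, 10, 14, 19].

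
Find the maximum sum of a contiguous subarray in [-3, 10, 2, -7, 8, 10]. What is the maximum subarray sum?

Using Kadane's algorithm on [-3, 10, 2, -7, 8, 10]:

Scanning through the array:
Position 1 (value 10): max_ending_here = 10, max_so_far = 10
Position 2 (value 2): max_ending_here = 12, max_so_far = 12
Position 3 (value -7): max_ending_here = 5, max_so_far = 12
Position 4 (value 8): max_ending_here = 13, max_so_far = 13
Position 5 (value 10): max_ending_here = 23, max_so_far = 23

Maximum subarray: [10, 2, -7, 8, 10]
Maximum sum: 23

The maximum subarray is [10, 2, -7, 8, 10] with sum 23. This subarray runs from index 1 to index 5.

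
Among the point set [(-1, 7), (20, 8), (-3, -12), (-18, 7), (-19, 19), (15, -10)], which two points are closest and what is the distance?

Computing all pairwise distances among 6 points:

d((-1, 7), (20, 8)) = 21.0238
d((-1, 7), (-3, -12)) = 19.105
d((-1, 7), (-18, 7)) = 17.0
d((-1, 7), (-19, 19)) = 21.6333
d((-1, 7), (15, -10)) = 23.3452
d((20, 8), (-3, -12)) = 30.4795
d((20, 8), (-18, 7)) = 38.0132
d((20, 8), (-19, 19)) = 40.5216
d((20, 8), (15, -10)) = 18.6815
d((-3, -12), (-18, 7)) = 24.2074
d((-3, -12), (-19, 19)) = 34.8855
d((-3, -12), (15, -10)) = 18.1108
d((-18, 7), (-19, 19)) = 12.0416 <-- minimum
d((-18, 7), (15, -10)) = 37.1214
d((-19, 19), (15, -10)) = 44.6878

Closest pair: (-18, 7) and (-19, 19) with distance 12.0416

The closest pair is (-18, 7) and (-19, 19) with Euclidean distance 12.0416. For 6 points, brute-force pairwise comparison is shown above. For large n, the divide-and-conquer algorithm (sort by x, recurse on halves, check the dividing strip) achieves O(n log n).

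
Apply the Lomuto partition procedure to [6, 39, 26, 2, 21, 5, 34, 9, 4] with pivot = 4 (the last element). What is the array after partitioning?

Lomuto partition with pivot = 4:

Initial array: [6, 39, 26, 2, 21, 5, 34, 9, 4]

arr[0]=6 > 4: no swap
arr[1]=39 > 4: no swap
arr[2]=26 > 4: no swap
arr[3]=2 <= 4: swap with position 0, array becomes [2, 39, 26, 6, 21, 5, 34, 9, 4]
arr[4]=21 > 4: no swap
arr[5]=5 > 4: no swap
arr[6]=34 > 4: no swap
arr[7]=9 > 4: no swap

Place pivot at position 1: [2, 4, 26, 6, 21, 5, 34, 9, 39]
Pivot position: 1

After partitioning with pivot 4, the array becomes [2, 4, 26, 6, 21, 5, 34, 9, 39]. The pivot is placed at index 1. All elements to the left of the pivot are <= 4, and all elements to the right are > 4.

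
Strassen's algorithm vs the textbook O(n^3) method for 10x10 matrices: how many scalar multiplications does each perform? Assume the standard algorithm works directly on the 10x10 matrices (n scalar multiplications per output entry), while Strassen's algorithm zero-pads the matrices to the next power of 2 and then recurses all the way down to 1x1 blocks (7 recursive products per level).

Matrix multiplication for 10x10 matrices:

Strassen's algorithm requires power-of-2 dimensions. Pad 10x10 to 16x16 (next power of 2).

Standard algorithm: 10^3 = 1000 multiplications
Strassen's algorithm: 7^(log2(16)) = 7^4 = 2401 multiplications
Difference: 1000 - 2401 = -1401 (Strassen uses MORE here due to padding overhead — for small or just-over-power-of-2 n, padding can outweigh the per-level savings)

Standard: 1000 multiplications (10^3). Strassen: 2401 multiplications (7^4, after padding to 16x16). Strassen reduces 8 recursive multiplications to 7 at each level.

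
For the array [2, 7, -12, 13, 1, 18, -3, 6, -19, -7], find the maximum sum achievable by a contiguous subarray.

Using Kadane's algorithm on [2, 7, -12, 13, 1, 18, -3, 6, -19, -7]:

Scanning through the array:
Position 1 (value 7): max_ending_here = 9, max_so_far = 9
Position 2 (value -12): max_ending_here = -3, max_so_far = 9
Position 3 (value 13): max_ending_here = 13, max_so_far = 13
Position 4 (value 1): max_ending_here = 14, max_so_far = 14
Position 5 (value 18): max_ending_here = 32, max_so_far = 32
Position 6 (value -3): max_ending_here = 29, max_so_far = 32
Position 7 (value 6): max_ending_here = 35, max_so_far = 35
Position 8 (value -19): max_ending_here = 16, max_so_far = 35
Position 9 (value -7): max_ending_here = 9, max_so_far = 35

Maximum subarray: [13, 1, 18, -3, 6]
Maximum sum: 35

The maximum subarray is [13, 1, 18, -3, 6] with sum 35. This subarray runs from index 3 to index 7.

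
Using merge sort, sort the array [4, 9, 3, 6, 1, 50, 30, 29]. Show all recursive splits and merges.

Merge sort trace:

Split: [4, 9, 3, 6, 1, 50, 30, 29] -> [4, 9, 3, 6] and [1, 50, 30, 29]
  Split: [4, 9, 3, 6] -> [4, 9] and [3, 6]
    Split: [4, 9] -> [4] and [9]
    Merge: [4] + [9] -> [4, 9]
    Split: [3, 6] -> [3] and [6]
    Merge: [3] + [6] -> [3, 6]
  Merge: [4, 9] + [3, 6] -> [3, 4, 6, 9]
  Split: [1, 50, 30, 29] -> [1, 50] and [30, 29]
    Split: [1, 50] -> [1] and [50]
    Merge: [1] + [50] -> [1, 50]
    Split: [30, 29] -> [30] and [29]
    Merge: [30] + [29] -> [29, 30]
  Merge: [1, 50] + [29, 30] -> [1, 29, 30, 50]
Merge: [3, 4, 6, 9] + [1, 29, 30, 50] -> [1, 3, 4, 6, 9, 29, 30, 50]

Final sorted array: [1, 3, 4, 6, 9, 29, 30, 50]

The merge sort proceeds by recursively splitting the array and merging sorted halves.
After all merges, the sorted array is [1, 3, 4, 6, 9, 29, 30, 50].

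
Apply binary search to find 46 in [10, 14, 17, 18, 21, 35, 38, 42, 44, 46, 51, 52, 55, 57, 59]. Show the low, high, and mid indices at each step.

Binary search for 46 in [10, 14, 17, 18, 21, 35, 38, 42, 44, 46, 51, 52, 55, 57, 59]:

lo=0, hi=14, mid=7, arr[mid]=42 -> 42 < 46, search right half
lo=8, hi=14, mid=11, arr[mid]=52 -> 52 > 46, search left half
lo=8, hi=10, mid=9, arr[mid]=46 -> Found target at index 9!

Binary search finds 46 at index 9 after 3 comparisons. The search repeatedly halves the search space by comparing with the middle element.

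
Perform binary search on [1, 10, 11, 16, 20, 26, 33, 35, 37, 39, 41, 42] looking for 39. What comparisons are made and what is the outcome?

Binary search for 39 in [1, 10, 11, 16, 20, 26, 33, 35, 37, 39, 41, 42]:

lo=0, hi=11, mid=5, arr[mid]=26 -> 26 < 39, search right half
lo=6, hi=11, mid=8, arr[mid]=37 -> 37 < 39, search right half
lo=9, hi=11, mid=10, arr[mid]=41 -> 41 > 39, search left half
lo=9, hi=9, mid=9, arr[mid]=39 -> Found target at index 9!

Binary search finds 39 at index 9 after 4 comparisons. The search repeatedly halves the search space by comparing with the middle element.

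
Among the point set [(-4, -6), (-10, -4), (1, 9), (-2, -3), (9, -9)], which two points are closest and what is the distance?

Computing all pairwise distances among 5 points:

d((-4, -6), (-10, -4)) = 6.3246
d((-4, -6), (1, 9)) = 15.8114
d((-4, -6), (-2, -3)) = 3.6056 <-- minimum
d((-4, -6), (9, -9)) = 13.3417
d((-10, -4), (1, 9)) = 17.0294
d((-10, -4), (-2, -3)) = 8.0623
d((-10, -4), (9, -9)) = 19.6469
d((1, 9), (-2, -3)) = 12.3693
d((1, 9), (9, -9)) = 19.6977
d((-2, -3), (9, -9)) = 12.53

Closest pair: (-4, -6) and (-2, -3) with distance 3.6056

The closest pair is (-4, -6) and (-2, -3) with Euclidean distance 3.6056. For 5 points, brute-force pairwise comparison is shown above. For large n, the divide-and-conquer algorithm (sort by x, recurse on halves, check the dividing strip) achieves O(n log n).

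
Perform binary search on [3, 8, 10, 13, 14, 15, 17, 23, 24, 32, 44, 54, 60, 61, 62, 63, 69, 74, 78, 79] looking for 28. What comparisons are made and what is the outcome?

Binary search for 28 in [3, 8, 10, 13, 14, 15, 17, 23, 24, 32, 44, 54, 60, 61, 62, 63, 69, 74, 78, 79]:

lo=0, hi=19, mid=9, arr[mid]=32 -> 32 > 28, search left half
lo=0, hi=8, mid=4, arr[mid]=14 -> 14 < 28, search right half
lo=5, hi=8, mid=6, arr[mid]=17 -> 17 < 28, search right half
lo=7, hi=8, mid=7, arr[mid]=23 -> 23 < 28, search right half
lo=8, hi=8, mid=8, arr[mid]=24 -> 24 < 28, search right half
lo=9 > hi=8, target 28 not found

Binary search determines that 28 is not in the array after 5 comparisons. The search space was exhausted without finding the target.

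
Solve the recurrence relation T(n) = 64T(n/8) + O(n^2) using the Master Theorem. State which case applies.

Master Theorem for T(n) = 64T(n/8) + O(n^2):

a = 64, b = 8, c = 2
log_b(a) = log_8(64) = 2.0000

Case 2: c = 2 = log_8(64) = 2.0000
T(n) = O(n^2 log n) = O(n^2 log n)

For T(n) = 64T(n/8) + O(n^2): log_8(64) = 2.0000. This is Case 2 of the Master Theorem (c = log_b(a), equal work at all levels), giving O(n^2 log n).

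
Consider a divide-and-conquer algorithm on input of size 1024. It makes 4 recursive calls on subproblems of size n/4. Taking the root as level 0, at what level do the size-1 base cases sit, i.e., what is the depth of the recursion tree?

For divide and conquer with division factor 4:

Problem sizes at each level:
Level 0: 1024
Level 1: 256
Level 2: 64
Level 3: 16
Level 4: 4
Level 5: 1

The root is level 0 and the size-1 base case is level 5 (the tree spans levels 0 through 5, i.e. 6 levels counting the root), so the depth is the number of divisions: log_4(1024) = 5

The recursion tree depth is log_4(1024) = 5. At each level, the problem size is divided by 4, so it takes 5 divisions to reduce to a base case of size 1. The algorithm makes 4 recursive calls at each level.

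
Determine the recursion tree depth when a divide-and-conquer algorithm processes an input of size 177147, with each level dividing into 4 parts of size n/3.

For divide and conquer with division factor 3:

Problem sizes at each level:
Level 0: 177147
Level 1: 59049
Level 2: 19683
Level 3: 6561
Level 4: 2187
Level 5: 729
Level 6: 243
Level 7: 81
Level 8: 27
Level 9: 9
Level 10: 3
Level 11: 1

The root is level 0 and the size-1 base case is level 11 (the tree spans levels 0 through 11, i.e. 12 levels counting the root), so the depth is the number of divisions: log_3(177147) = 11

The recursion tree depth is log_3(177147) = 11. At each level, the problem size is divided by 3, so it takes 11 divisions to reduce to a base case of size 1. The algorithm makes 4 recursive calls at each level.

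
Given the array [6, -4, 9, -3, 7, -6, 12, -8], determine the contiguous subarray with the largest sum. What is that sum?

Using Kadane's algorithm on [6, -4, 9, -3, 7, -6, 12, -8]:

Scanning through the array:
Position 1 (value -4): max_ending_here = 2, max_so_far = 6
Position 2 (value 9): max_ending_here = 11, max_so_far = 11
Position 3 (value -3): max_ending_here = 8, max_so_far = 11
Position 4 (value 7): max_ending_here = 15, max_so_far = 15
Position 5 (value -6): max_ending_here = 9, max_so_far = 15
Position 6 (value 12): max_ending_here = 21, max_so_far = 21
Position 7 (value -8): max_ending_here = 13, max_so_far = 21

Maximum subarray: [6, -4, 9, -3, 7, -6, 12]
Maximum sum: 21

The maximum subarray is [6, -4, 9, -3, 7, -6, 12] with sum 21. This subarray runs from index 0 to index 6.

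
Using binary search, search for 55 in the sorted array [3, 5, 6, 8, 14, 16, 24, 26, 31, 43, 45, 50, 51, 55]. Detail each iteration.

Binary search for 55 in [3, 5, 6, 8, 14, 16, 24, 26, 31, 43, 45, 50, 51, 55]:

lo=0, hi=13, mid=6, arr[mid]=24 -> 24 < 55, search right half
lo=7, hi=13, mid=10, arr[mid]=45 -> 45 < 55, search right half
lo=11, hi=13, mid=12, arr[mid]=51 -> 51 < 55, search right half
lo=13, hi=13, mid=13, arr[mid]=55 -> Found target at index 13!

Binary search finds 55 at index 13 after 4 comparisons. The search repeatedly halves the search space by comparing with the middle element.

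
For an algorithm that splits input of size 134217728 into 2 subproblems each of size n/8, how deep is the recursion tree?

For divide and conquer with division factor 8:

Problem sizes at each level:
Level 0: 134217728
Level 1: 16777216
Level 2: 2097152
Level 3: 262144
Level 4: 32768
Level 5: 4096
Level 6: 512
Level 7: 64
Level 8: 8
Level 9: 1

The root is level 0 and the size-1 base case is level 9 (the tree spans levels 0 through 9, i.e. 10 levels counting the root), so the depth is the number of divisions: log_8(134217728) = 9

The recursion tree depth is log_8(134217728) = 9. At each level, the problem size is divided by 8, so it takes 9 divisions to reduce to a base case of size 1. The algorithm makes 2 recursive calls at each level.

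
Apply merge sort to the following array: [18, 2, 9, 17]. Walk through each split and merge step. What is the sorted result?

Merge sort trace:

Split: [18, 2, 9, 17] -> [18, 2] and [9, 17]
  Split: [18, 2] -> [18] and [2]
  Merge: [18] + [2] -> [2, 18]
  Split: [9, 17] -> [9] and [17]
  Merge: [9] + [17] -> [9, 17]
Merge: [2, 18] + [9, 17] -> [2, 9, 17, 18]

Final sorted array: [2, 9, 17, 18]

The merge sort proceeds by recursively splitting the array and merging sorted halves.
After all merges, the sorted array is [2, 9, 17, 18].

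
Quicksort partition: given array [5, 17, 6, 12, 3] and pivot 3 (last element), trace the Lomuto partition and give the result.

Lomuto partition with pivot = 3:

Initial array: [5, 17, 6, 12, 3]

arr[0]=5 > 3: no swap
arr[1]=17 > 3: no swap
arr[2]=6 > 3: no swap
arr[3]=12 > 3: no swap

Place pivot at position 0: [3, 17, 6, 12, 5]
Pivot position: 0

After partitioning with pivot 3, the array becomes [3, 17, 6, 12, 5]. The pivot is placed at index 0. All elements to the left of the pivot are <= 3, and all elements to the right are > 3.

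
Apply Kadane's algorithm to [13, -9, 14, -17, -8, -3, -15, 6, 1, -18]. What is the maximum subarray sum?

Using Kadane's algorithm on [13, -9, 14, -17, -8, -3, -15, 6, 1, -18]:

Scanning through the array:
Position 1 (value -9): max_ending_here = 4, max_so_far = 13
Position 2 (value 14): max_ending_here = 18, max_so_far = 18
Position 3 (value -17): max_ending_here = 1, max_so_far = 18
Position 4 (value -8): max_ending_here = -7, max_so_far = 18
Position 5 (value -3): max_ending_here = -3, max_so_far = 18
Position 6 (value -15): max_ending_here = -15, max_so_far = 18
Position 7 (value 6): max_ending_here = 6, max_so_far = 18
Position 8 (value 1): max_ending_here = 7, max_so_far = 18
Position 9 (value -18): max_ending_here = -11, max_so_far = 18

Maximum subarray: [13, -9, 14]
Maximum sum: 18

The maximum subarray is [13, -9, 14] with sum 18. This subarray runs from index 0 to index 2.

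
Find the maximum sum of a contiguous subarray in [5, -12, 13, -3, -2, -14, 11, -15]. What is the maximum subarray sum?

Using Kadane's algorithm on [5, -12, 13, -3, -2, -14, 11, -15]:

Scanning through the array:
Position 1 (value -12): max_ending_here = -7, max_so_far = 5
Position 2 (value 13): max_ending_here = 13, max_so_far = 13
Position 3 (value -3): max_ending_here = 10, max_so_far = 13
Position 4 (value -2): max_ending_here = 8, max_so_far = 13
Position 5 (value -14): max_ending_here = -6, max_so_far = 13
Position 6 (value 11): max_ending_here = 11, max_so_far = 13
Position 7 (value -15): max_ending_here = -4, max_so_far = 13

Maximum subarray: [13]
Maximum sum: 13

The maximum subarray is [13] with sum 13. This subarray runs from index 2 to index 2.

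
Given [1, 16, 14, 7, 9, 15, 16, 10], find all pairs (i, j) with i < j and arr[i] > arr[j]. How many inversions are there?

Finding inversions in [1, 16, 14, 7, 9, 15, 16, 10]:

(1, 2): arr[1]=16 > arr[2]=14
(1, 3): arr[1]=16 > arr[3]=7
(1, 4): arr[1]=16 > arr[4]=9
(1, 5): arr[1]=16 > arr[5]=15
(1, 7): arr[1]=16 > arr[7]=10
(2, 3): arr[2]=14 > arr[3]=7
(2, 4): arr[2]=14 > arr[4]=9
(2, 7): arr[2]=14 > arr[7]=10
(5, 7): arr[5]=15 > arr[7]=10
(6, 7): arr[6]=16 > arr[7]=10

Total inversions: 10

The array has 10 inversion(s): (1,2), (1,3), (1,4), (1,5), (1,7), (2,3), (2,4), (2,7), (5,7), (6,7). Each pair (i,j) satisfies i < j and arr[i] > arr[j].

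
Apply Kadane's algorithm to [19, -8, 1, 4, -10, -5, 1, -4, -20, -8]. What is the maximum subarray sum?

Using Kadane's algorithm on [19, -8, 1, 4, -10, -5, 1, -4, -20, -8]:

Scanning through the array:
Position 1 (value -8): max_ending_here = 11, max_so_far = 19
Position 2 (value 1): max_ending_here = 12, max_so_far = 19
Position 3 (value 4): max_ending_here = 16, max_so_far = 19
Position 4 (value -10): max_ending_here = 6, max_so_far = 19
Position 5 (value -5): max_ending_here = 1, max_so_far = 19
Position 6 (value 1): max_ending_here = 2, max_so_far = 19
Position 7 (value -4): max_ending_here = -2, max_so_far = 19
Position 8 (value -20): max_ending_here = -20, max_so_far = 19
Position 9 (value -8): max_ending_here = -8, max_so_far = 19

Maximum subarray: [19]
Maximum sum: 19

The maximum subarray is [19] with sum 19. This subarray runs from index 0 to index 0.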